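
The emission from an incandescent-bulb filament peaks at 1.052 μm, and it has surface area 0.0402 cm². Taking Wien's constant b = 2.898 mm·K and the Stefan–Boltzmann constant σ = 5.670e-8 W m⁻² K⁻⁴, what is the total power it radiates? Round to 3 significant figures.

Wien's law: T = b/λ_max = 2.898×10⁻³/1.052×10⁻⁶ = 2754.75 K.
Area A = 0.0402 cm² = 4.02×10⁻⁶ m².
Then P = σAT⁴ = 5.670×10⁻⁸×4.02×10⁻⁶×(2754.75)⁴ = 13.1 W.

P ≈ 13.1 W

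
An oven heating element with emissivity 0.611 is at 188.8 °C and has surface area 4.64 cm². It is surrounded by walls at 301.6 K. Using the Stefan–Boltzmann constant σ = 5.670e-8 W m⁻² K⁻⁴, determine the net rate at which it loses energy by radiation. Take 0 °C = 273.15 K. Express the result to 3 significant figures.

Net loss ≈ 0.599 W

T = 188.8 °C + 273.15 = 461.95 K.
Area A = 4.64 cm² = 4.64×10⁻⁴ m².
Net radiated power P_net = εσA(T⁴ − T₀⁴) = 0.611×5.670×10⁻⁸×4.64×10⁻⁴×(461.95⁴ − 301.6⁴).
T⁴ − T₀⁴ = 4.55386×10¹⁰ − 8.27419×10⁹ = 3.72644×10¹⁰ K⁴, so P_net = 0.599 W.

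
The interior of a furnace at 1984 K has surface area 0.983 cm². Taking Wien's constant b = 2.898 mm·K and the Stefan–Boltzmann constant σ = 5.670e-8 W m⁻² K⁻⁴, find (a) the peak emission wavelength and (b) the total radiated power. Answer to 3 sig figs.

(a) λ_max = b/T = 2.898×10⁻³/1984 = 1.461×10⁻⁶ m = 1.46×10³ nm.
Area A = 0.983 cm² = 9.83×10⁻⁵ m².
(b) P = σAT⁴ = 5.670×10⁻⁸×9.83×10⁻⁵×(1984)⁴ = 86.4 W.

λ_max ≈ 1.46×10³ nm; P ≈ 86.4 W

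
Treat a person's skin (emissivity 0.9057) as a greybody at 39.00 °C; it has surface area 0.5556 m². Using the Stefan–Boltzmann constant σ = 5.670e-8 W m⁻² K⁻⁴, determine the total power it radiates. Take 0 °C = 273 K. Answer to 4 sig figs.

P ≈ 270.4 W

T = 39.00 °C + 273 = 312.00 K.
Area A = 0.5556 m².
P = εσAT⁴ = 0.9057 × 5.670×10⁻⁸ × 0.5556 × (312.00)⁴ = 270.4 W.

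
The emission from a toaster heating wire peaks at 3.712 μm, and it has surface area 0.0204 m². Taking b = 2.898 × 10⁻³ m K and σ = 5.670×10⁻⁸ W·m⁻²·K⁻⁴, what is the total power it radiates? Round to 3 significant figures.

Wien's law: T = b/λ_max = 2.898×10⁻³/3.712×10⁻⁶ = 780.711 K.
Area A = 0.0204 m².
Then P = σAT⁴ = 5.670×10⁻⁸×0.0204×(780.711)⁴ = 430 W.

P ≈ 430 W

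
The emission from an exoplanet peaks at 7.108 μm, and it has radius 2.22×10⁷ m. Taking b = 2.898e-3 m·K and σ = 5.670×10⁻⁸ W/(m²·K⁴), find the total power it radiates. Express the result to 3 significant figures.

P ≈ 9.70×10¹⁸ W

Wien's law: T = b/λ_max = 2.898×10⁻³/7.108×10⁻⁶ = 407.710 K.
Surface area A = 4πR² = 4π(2.22×10⁷ m)² = 6.19321×10¹⁵ m².
Then P = σAT⁴ = 5.670×10⁻⁸×6.19321×10¹⁵×(407.710)⁴ = 9.70×10¹⁸ W.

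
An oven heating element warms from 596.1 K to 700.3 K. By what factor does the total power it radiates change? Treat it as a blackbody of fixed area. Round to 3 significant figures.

P₂/P₁ ≈ 1.90

P ∝ T⁴, so P₂/P₁ = (T₂/T₁)⁴ = (700.3/596.1)⁴ = (1.17480)⁴ = 1.90.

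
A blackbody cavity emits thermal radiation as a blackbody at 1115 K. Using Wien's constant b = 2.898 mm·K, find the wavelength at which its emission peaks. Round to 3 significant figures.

Wien's displacement law: λ_max = b/T = (2.898×10⁻³ m·K)/(1115 K) = 2.599×10⁻⁶ m.
That is 2.60 μm, in the infrared range.

λ_max ≈ 2.60 μm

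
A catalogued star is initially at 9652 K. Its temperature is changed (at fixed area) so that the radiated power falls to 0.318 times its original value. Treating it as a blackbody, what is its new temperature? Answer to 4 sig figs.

T₂ ≈ 7248 K

P ∝ T⁴, so T₂/T₁ = (P₂/P₁)^(1/4) = (0.318)^(1/4) = 0.750943.
T₂ = 9652 × 0.750943 = 7248 K.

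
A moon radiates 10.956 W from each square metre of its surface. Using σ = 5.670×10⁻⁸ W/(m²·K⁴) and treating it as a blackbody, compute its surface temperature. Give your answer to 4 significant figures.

T ≈ 117.9 K

I = σT⁴, so T = (I/σ)^(1/4) = (10.956/(5.670×10⁻⁸))^(1/4) = 117.9 K.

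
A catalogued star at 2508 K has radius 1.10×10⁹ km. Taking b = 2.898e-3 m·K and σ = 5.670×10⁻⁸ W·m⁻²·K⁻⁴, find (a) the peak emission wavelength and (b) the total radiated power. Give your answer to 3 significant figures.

(a) λ_max = b/T = 2.898×10⁻³/2508 = 1.156×10⁻⁶ m = 1.16 μm.
Surface area A = 4πR² = 4π(1.10×10¹² m)² = 1.52053×10²⁵ m².
(b) P = σAT⁴ = 5.670×10⁻⁸×1.52053×10²⁵×(2508)⁴ = 3.41×10³¹ W.

λ_max ≈ 1.16 μm; P ≈ 3.41×10³¹ W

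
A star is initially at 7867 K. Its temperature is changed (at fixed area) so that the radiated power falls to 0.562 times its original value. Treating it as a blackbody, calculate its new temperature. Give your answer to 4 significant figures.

P ∝ T⁴, so T₂/T₁ = (P₂/P₁)^(1/4) = (0.562)^(1/4) = 0.865833.
T₂ = 7867 × 0.865833 = 6812 K.

T₂ ≈ 6812 K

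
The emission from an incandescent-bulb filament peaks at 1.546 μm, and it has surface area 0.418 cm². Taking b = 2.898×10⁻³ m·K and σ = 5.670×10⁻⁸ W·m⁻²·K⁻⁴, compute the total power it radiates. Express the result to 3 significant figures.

P ≈ 29.3 W

Wien's law: T = b/λ_max = 2.898×10⁻³/1.546×10⁻⁶ = 1874.51 K.
Area A = 0.418 cm² = 4.18×10⁻⁵ m².
Then P = σAT⁴ = 5.670×10⁻⁸×4.18×10⁻⁵×(1874.51)⁴ = 29.3 W.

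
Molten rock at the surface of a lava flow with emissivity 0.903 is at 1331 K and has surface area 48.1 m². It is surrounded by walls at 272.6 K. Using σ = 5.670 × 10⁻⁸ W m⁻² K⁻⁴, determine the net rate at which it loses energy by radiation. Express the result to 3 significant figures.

Net loss ≈ 7.72×10⁶ W

Area A = 48.1 m².
Net radiated power P_net = εσA(T⁴ − T₀⁴) = 0.903×5.670×10⁻⁸×48.1×(1331⁴ − 272.6⁴).
T⁴ − T₀⁴ = 3.13843×10¹² − 5.52209×10⁹ = 3.13291×10¹² K⁴, so P_net = 7.72×10⁶ W.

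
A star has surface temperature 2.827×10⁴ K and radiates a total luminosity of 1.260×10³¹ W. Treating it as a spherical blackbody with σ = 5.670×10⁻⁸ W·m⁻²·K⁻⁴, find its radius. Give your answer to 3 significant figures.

R ≈ 5.26×10⁹ m

L = 4πR²σT⁴ ⇒ R = √(L/(4πσT⁴)).
σT⁴ = 3.62148×10¹⁰ W/m², so R = √(1.260×10³¹/(4π×3.62148×10¹⁰)) = 5.26×10⁹ m.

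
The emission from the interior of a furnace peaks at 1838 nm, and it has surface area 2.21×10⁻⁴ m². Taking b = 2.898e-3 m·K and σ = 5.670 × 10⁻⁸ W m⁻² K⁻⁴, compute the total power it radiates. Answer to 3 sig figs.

P ≈ 77.4 W

Wien's law: T = b/λ_max = 2.898×10⁻³/1.838×10⁻⁶ = 1576.71 K.
Area A = 2.21×10⁻⁴ m².
Then P = σAT⁴ = 5.670×10⁻⁸×2.21×10⁻⁴×(1576.71)⁴ = 77.4 W.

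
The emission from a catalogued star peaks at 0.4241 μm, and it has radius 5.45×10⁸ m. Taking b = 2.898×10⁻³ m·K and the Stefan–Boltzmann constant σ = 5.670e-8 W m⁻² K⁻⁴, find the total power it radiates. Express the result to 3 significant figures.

Wien's law: T = b/λ_max = 2.898×10⁻³/4.241×10⁻⁷ = 6833.29 K.
Surface area A = 4πR² = 4π(5.45×10⁸ m)² = 3.73253×10¹⁸ m².
Then P = σAT⁴ = 5.670×10⁻⁸×3.73253×10¹⁸×(6833.29)⁴ = 4.61×10²⁶ W.

P ≈ 4.61×10²⁶ W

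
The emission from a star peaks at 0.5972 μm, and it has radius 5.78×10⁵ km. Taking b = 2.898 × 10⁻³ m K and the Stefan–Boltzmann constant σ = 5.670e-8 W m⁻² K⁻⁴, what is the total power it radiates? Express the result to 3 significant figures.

P ≈ 1.32×10²⁶ W

Wien's law: T = b/λ_max = 2.898×10⁻³/5.972×10⁻⁷ = 4852.65 K.
Surface area A = 4πR² = 4π(5.78×10⁸ m)² = 4.19822×10¹⁸ m².
Then P = σAT⁴ = 5.670×10⁻⁸×4.19822×10¹⁸×(4852.65)⁴ = 1.32×10²⁶ W.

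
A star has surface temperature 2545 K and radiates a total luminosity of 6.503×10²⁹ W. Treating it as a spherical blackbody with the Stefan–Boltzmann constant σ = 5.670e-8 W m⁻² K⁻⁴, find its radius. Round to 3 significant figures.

R ≈ 1.47×10¹¹ m

L = 4πR²σT⁴ ⇒ R = √(L/(4πσT⁴)).
σT⁴ = 2.37867×10⁶ W/m², so R = √(6.503×10²⁹/(4π×2.37867×10⁶)) = 1.47×10¹¹ m.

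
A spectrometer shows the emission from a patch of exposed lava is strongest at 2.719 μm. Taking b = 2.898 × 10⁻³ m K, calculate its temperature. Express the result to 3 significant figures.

T ≈ 1.07×10³ K

Wien's law gives T = b/λ_max = (2.898×10⁻³ m·K)/(2.719×10⁻⁶ m) = 1.07×10³ K.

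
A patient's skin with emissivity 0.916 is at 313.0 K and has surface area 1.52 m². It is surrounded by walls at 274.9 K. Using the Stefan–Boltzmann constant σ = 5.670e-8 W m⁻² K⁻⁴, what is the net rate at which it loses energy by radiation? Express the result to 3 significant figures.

Area A = 1.52 m².
Net radiated power P_net = εσA(T⁴ − T₀⁴) = 0.916×5.670×10⁻⁸×1.52×(313.0⁴ − 274.9⁴).
T⁴ − T₀⁴ = 9.59792×10⁹ − 5.71083×10⁹ = 3.88709×10⁹ K⁴, so P_net = 307 W.

Net loss ≈ 307 W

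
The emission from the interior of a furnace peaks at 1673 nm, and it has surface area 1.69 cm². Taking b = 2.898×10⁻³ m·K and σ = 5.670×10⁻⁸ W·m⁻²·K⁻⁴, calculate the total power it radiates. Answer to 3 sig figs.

P ≈ 86.3 W

Wien's law: T = b/λ_max = 2.898×10⁻³/1.673×10⁻⁶ = 1732.22 K.
Area A = 1.69 cm² = 1.69×10⁻⁴ m².
Then P = σAT⁴ = 5.670×10⁻⁸×1.69×10⁻⁴×(1732.22)⁴ = 86.3 W.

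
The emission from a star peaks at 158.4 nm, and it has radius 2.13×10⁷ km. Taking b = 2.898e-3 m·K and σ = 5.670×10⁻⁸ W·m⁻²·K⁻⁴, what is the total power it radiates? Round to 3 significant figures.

Wien's law: T = b/λ_max = 2.898×10⁻³/1.584×10⁻⁷ = 18295.5 K.
Surface area A = 4πR² = 4π(2.13×10¹⁰ m)² = 5.70124×10²¹ m².
Then P = σAT⁴ = 5.670×10⁻⁸×5.70124×10²¹×(18295.5)⁴ = 3.62×10³¹ W.

P ≈ 3.62×10³¹ W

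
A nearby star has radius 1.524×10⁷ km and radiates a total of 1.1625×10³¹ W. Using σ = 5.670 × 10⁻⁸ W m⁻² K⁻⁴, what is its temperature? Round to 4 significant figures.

Surface area A = 4πR² = 4π(1.524×10¹⁰ m)² = 2.91864×10²¹ m².
P = σAT⁴ ⇒ T = (P/(σA))^(1/4) = (1.1625×10³¹/(5.670×10⁻⁸×2.91864×10²¹))^(1/4) = 1.628×10⁴ K.

T ≈ 1.628×10⁴ K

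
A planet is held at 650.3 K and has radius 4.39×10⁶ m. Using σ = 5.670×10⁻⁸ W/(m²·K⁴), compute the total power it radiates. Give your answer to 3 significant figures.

Surface area A = 4πR² = 4π(4.39×10⁶ m)² = 2.42180×10¹⁴ m².
P = σAT⁴ = 5.670×10⁻⁸ × 2.42180×10¹⁴ × (650.3)⁴ = 2.46×10¹⁸ W.

P ≈ 2.46×10¹⁸ W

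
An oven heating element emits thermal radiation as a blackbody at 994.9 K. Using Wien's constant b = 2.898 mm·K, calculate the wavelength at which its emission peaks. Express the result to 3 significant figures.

λ_max ≈ 2.91 μm

Wien's displacement law: λ_max = b/T = (2.898×10⁻³ m·K)/(994.9 K) = 2.913×10⁻⁶ m.
That is 2.91 μm, in the infrared range.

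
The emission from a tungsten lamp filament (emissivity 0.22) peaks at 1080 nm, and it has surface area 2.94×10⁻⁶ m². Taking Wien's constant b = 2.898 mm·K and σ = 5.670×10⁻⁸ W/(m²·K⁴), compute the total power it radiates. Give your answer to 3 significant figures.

Wien's law: T = b/λ_max = 2.898×10⁻³/1.080×10⁻⁶ = 2683.33 K.
Area A = 2.94×10⁻⁶ m².
Then P = εσAT⁴ = 0.22×5.670×10⁻⁸×2.94×10⁻⁶×(2683.33)⁴ = 1.90 W.

P ≈ 1.90 W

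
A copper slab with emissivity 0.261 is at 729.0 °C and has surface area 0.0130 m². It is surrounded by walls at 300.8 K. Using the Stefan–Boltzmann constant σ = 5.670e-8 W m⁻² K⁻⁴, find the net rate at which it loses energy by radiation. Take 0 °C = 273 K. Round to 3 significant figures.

T = 729.0 °C + 273 = 1002.0 K.
Area A = 0.0130 m².
Net radiated power P_net = εσA(T⁴ − T₀⁴) = 0.261×5.670×10⁻⁸×0.0130×(1002.0⁴ − 300.8⁴).
T⁴ − T₀⁴ = 1.00802×10¹² − 8.18675×10⁹ = 9.99833×10¹¹ K⁴, so P_net = 192 W.

Net loss ≈ 192 W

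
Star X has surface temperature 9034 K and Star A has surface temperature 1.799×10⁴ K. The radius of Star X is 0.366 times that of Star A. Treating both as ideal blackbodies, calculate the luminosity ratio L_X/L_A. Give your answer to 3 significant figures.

L_X/L_A ≈ 8.52×10⁻³

L ∝ R²T⁴, so L_X/L_A = (R_X/R_A)²(T_X/T_A)⁴ = (0.366)² × (9034/1.799×10⁴)⁴ = 0.133956 × 0.0635910 = 8.52×10⁻³.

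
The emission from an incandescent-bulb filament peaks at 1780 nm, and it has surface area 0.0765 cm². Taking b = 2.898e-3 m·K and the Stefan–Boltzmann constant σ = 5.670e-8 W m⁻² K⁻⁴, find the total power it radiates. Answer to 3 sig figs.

P ≈ 3.05 W

Wien's law: T = b/λ_max = 2.898×10⁻³/1.780×10⁻⁶ = 1628.09 K.
Area A = 0.0765 cm² = 7.65×10⁻⁶ m².
Then P = σAT⁴ = 5.670×10⁻⁸×7.65×10⁻⁶×(1628.09)⁴ = 3.05 W.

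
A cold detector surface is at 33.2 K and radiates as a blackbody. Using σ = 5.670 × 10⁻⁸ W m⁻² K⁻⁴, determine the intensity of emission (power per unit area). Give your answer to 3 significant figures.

Stefan–Boltzmann: I = σT⁴ = 5.670×10⁻⁸ × (33.2)⁴ = 0.0689 W/m².

I ≈ 0.0689 W/m²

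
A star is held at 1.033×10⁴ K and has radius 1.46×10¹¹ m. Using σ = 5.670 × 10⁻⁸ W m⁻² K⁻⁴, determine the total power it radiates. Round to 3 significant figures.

Surface area A = 4πR² = 4π(1.46×10¹¹ m)² = 2.67865×10²³ m².
P = σAT⁴ = 5.670×10⁻⁸ × 2.67865×10²³ × (1.033×10⁴)⁴ = 1.73×10³² W.

P ≈ 1.73×10³² W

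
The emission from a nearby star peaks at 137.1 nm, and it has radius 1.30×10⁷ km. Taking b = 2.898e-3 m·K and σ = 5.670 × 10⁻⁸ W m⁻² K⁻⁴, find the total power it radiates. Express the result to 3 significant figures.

P ≈ 2.40×10³¹ W

Wien's law: T = b/λ_max = 2.898×10⁻³/1.371×10⁻⁷ = 21137.9 K.
Surface area A = 4πR² = 4π(1.30×10¹⁰ m)² = 2.12372×10²¹ m².
Then P = σAT⁴ = 5.670×10⁻⁸×2.12372×10²¹×(21137.9)⁴ = 2.40×10³¹ W.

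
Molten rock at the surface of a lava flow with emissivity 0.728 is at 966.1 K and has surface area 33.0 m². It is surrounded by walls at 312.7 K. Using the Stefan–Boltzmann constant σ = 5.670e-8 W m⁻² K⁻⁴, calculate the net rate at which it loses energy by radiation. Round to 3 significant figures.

Area A = 33.0 m².
Net radiated power P_net = εσA(T⁴ − T₀⁴) = 0.728×5.670×10⁻⁸×33.0×(966.1⁴ − 312.7⁴).
T⁴ − T₀⁴ = 8.71141×10¹¹ − 9.56118×10⁹ = 8.61580×10¹¹ K⁴, so P_net = 1.17×10⁶ W.

Net loss ≈ 1.17×10⁶ W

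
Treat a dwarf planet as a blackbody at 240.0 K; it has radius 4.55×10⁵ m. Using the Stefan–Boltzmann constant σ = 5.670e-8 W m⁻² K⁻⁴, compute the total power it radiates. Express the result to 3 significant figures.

Surface area A = 4πR² = 4π(4.55×10⁵ m)² = 2.60155×10¹² m².
P = σAT⁴ = 5.670×10⁻⁸ × 2.60155×10¹² × (240.0)⁴ = 4.89×10¹⁴ W.

P ≈ 4.89×10¹⁴ W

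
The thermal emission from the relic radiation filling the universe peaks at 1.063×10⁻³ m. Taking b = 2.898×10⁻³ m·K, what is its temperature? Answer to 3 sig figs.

T ≈ 2.73 K

Wien's law gives T = b/λ_max = (2.898×10⁻³ m·K)/(1.063×10⁻³ m) = 2.73 K.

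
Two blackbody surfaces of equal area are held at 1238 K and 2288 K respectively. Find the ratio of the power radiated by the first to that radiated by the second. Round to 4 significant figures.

With equal areas, P₁/P₂ = (T₁/T₂)⁴ = (1238/2288)⁴ = 0.08572.

P₁/P₂ ≈ 0.08572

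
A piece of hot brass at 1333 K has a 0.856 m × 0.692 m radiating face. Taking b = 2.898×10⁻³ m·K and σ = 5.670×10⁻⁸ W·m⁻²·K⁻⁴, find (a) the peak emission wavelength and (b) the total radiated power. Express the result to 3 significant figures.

λ_max ≈ 2.17×10³ nm; P ≈ 1.06×10⁵ W

(a) λ_max = b/T = 2.898×10⁻³/1333 = 2.174×10⁻⁶ m = 2.17×10³ nm.
Area A = 0.856 × 0.692 = 0.592352 m².
(b) P = σAT⁴ = 5.670×10⁻⁸×0.592352×(1333)⁴ = 1.06×10⁵ W.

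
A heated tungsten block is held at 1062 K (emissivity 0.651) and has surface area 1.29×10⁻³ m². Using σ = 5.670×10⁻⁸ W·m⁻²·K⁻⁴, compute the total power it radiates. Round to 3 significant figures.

Area A = 1.29×10⁻³ m².
P = εσAT⁴ = 0.651 × 5.670×10⁻⁸ × 1.29×10⁻³ × (1062)⁴ = 60.6 W.

P ≈ 60.6 W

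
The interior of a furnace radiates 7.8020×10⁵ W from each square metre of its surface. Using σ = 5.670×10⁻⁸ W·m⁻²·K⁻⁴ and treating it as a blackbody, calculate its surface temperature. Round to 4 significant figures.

T ≈ 1926 K

I = σT⁴, so T = (I/σ)^(1/4) = (7.8020×10⁵/(5.670×10⁻⁸))^(1/4) = 1926 K.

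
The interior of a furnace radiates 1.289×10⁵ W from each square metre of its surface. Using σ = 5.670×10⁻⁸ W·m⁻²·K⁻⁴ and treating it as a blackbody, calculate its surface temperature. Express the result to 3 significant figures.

T ≈ 1.23×10³ K

I = σT⁴, so T = (I/σ)^(1/4) = (1.289×10⁵/(5.670×10⁻⁸))^(1/4) = 1.23×10³ K.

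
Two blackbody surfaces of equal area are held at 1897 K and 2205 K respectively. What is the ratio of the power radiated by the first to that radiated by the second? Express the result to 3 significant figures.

P₁/P₂ ≈ 0.548

With equal areas, P₁/P₂ = (T₁/T₂)⁴ = (1897/2205)⁴ = 0.548.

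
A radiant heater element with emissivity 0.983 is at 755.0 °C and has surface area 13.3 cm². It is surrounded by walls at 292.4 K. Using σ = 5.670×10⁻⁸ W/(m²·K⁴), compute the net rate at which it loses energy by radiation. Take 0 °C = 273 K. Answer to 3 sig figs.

Net loss ≈ 82.2 W

T = 755.0 °C + 273 = 1028.0 K.
Area A = 13.3 cm² = 1.33×10⁻³ m².
Net radiated power P_net = εσA(T⁴ − T₀⁴) = 0.983×5.670×10⁻⁸×1.33×10⁻³×(1028.0⁴ − 292.4⁴).
T⁴ − T₀⁴ = 1.11679×10¹² − 7.30987×10⁹ = 1.10948×10¹² K⁴, so P_net = 82.2 W.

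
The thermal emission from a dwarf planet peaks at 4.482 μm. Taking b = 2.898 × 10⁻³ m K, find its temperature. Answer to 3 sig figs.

T ≈ 647 K

Wien's law gives T = b/λ_max = (2.898×10⁻³ m·K)/(4.482×10⁻⁶ m) = 647 K.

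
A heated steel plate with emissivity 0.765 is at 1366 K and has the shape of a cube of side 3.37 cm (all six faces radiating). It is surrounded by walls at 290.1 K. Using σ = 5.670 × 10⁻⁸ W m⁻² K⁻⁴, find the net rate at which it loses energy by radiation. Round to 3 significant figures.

Net loss ≈ 1.03×10³ W

Area A = 6s² = 6×(0.0337 m)² = 6.81414×10⁻³ m².
Net radiated power P_net = εσA(T⁴ − T₀⁴) = 0.765×5.670×10⁻⁸×6.81414×10⁻³×(1366⁴ − 290.1⁴).
T⁴ − T₀⁴ = 3.48179×10¹² − 7.08257×10⁹ = 3.47471×10¹² K⁴, so P_net = 1.03×10³ W.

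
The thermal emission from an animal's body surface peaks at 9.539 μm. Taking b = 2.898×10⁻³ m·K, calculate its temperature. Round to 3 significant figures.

Wien's law gives T = b/λ_max = (2.898×10⁻³ m·K)/(9.539×10⁻⁶ m) = 304 K.

T ≈ 304 K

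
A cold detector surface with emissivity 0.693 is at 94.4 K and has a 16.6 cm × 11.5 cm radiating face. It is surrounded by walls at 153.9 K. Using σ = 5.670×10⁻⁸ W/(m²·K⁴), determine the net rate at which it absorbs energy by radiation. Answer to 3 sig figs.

Area A = 0.166 × 0.115 = 0.01909 m².
Net radiated power P_net = εσA(T⁴ − T₀⁴) = 0.693×5.670×10⁻⁸×0.01909×(94.4⁴ − 153.9⁴).
T⁴ − T₀⁴ = 7.94123×10⁷ − 5.60989×10⁸ = -4.81577×10⁸ K⁴, so P_net = -0.361 W — negative, meaning a net gain of 0.361 W.

Net gain ≈ 0.361 W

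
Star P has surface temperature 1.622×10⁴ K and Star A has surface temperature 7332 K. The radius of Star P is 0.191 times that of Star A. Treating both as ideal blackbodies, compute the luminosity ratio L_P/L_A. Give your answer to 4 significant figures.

L_P/L_A ≈ 0.8737

L ∝ R²T⁴, so L_P/L_A = (R_P/R_A)²(T_P/T_A)⁴ = (0.191)² × (1.622×10⁴/7332)⁴ = 0.036481 × 23.9504 = 0.8737.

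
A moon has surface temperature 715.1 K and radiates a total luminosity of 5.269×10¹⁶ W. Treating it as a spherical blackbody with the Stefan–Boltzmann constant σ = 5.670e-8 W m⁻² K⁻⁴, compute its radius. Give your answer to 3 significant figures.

L = 4πR²σT⁴ ⇒ R = √(L/(4πσT⁴)).
σT⁴ = 14826.9 W/m², so R = √(5.269×10¹⁶/(4π×14826.9)) = 5.32×10⁵ m.

R ≈ 5.32×10⁵ m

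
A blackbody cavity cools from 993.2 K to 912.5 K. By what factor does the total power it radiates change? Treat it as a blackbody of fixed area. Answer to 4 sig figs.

P₂/P₁ ≈ 0.7125

P ∝ T⁴, so P₂/P₁ = (T₂/T₁)⁴ = (912.5/993.2)⁴ = (0.918747)⁴ = 0.7125.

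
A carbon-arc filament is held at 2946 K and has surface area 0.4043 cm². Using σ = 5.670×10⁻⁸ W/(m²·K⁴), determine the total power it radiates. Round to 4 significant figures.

P ≈ 172.7 W

Area A = 0.4043 cm² = 4.043×10⁻⁵ m².
P = σAT⁴ = 5.670×10⁻⁸ × 4.043×10⁻⁵ × (2946)⁴ = 172.7 W.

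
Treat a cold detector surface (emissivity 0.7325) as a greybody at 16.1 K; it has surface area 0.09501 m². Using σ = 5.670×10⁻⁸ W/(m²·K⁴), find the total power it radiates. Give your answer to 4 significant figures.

P ≈ 2.651×10⁻⁴ W

Area A = 0.09501 m².
P = εσAT⁴ = 0.7325 × 5.670×10⁻⁸ × 0.09501 × (16.1)⁴ = 2.651×10⁻⁴ W.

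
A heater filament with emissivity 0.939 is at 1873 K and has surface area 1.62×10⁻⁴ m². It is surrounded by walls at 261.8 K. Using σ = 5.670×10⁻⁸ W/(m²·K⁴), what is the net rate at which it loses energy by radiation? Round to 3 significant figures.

Net loss ≈ 106 W

Area A = 1.62×10⁻⁴ m².
Net radiated power P_net = εσA(T⁴ − T₀⁴) = 0.939×5.670×10⁻⁸×1.62×10⁻⁴×(1873⁴ − 261.8⁴).
T⁴ − T₀⁴ = 1.23070×10¹³ − 4.69763×10⁹ = 1.23023×10¹³ K⁴, so P_net = 106 W.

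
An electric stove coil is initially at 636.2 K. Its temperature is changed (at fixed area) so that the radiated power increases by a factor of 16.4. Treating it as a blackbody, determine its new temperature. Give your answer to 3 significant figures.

T₂ ≈ 1.28×10³ K

P ∝ T⁴, so T₂/T₁ = (P₂/P₁)^(1/4) = (16.4)^(1/4) = 2.01238.
T₂ = 636.2 × 2.01238 = 1.28×10³ K.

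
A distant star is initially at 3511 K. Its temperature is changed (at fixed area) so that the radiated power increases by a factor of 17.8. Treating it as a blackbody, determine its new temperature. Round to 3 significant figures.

T₂ ≈ 7.21×10³ K

P ∝ T⁴, so T₂/T₁ = (P₂/P₁)^(1/4) = (17.8)^(1/4) = 2.05402.
T₂ = 3511 × 2.05402 = 7.21×10³ K.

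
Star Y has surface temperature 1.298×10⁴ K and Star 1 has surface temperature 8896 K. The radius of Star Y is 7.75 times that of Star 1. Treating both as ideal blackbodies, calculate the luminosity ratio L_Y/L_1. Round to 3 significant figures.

L_Y/L_1 ≈ 272

L ∝ R²T⁴, so L_Y/L_1 = (R_Y/R_1)²(T_Y/T_1)⁴ = (7.75)² × (1.298×10⁴/8896)⁴ = 60.0625 × 4.53231 = 272.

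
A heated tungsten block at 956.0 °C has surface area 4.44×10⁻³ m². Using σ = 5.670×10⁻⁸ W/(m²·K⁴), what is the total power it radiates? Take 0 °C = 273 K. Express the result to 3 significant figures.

P ≈ 574 W

T = 956.0 °C + 273 = 1229.0 K.
Area A = 4.44×10⁻³ m².
P = σAT⁴ = 5.670×10⁻⁸ × 4.44×10⁻³ × (1229.0)⁴ = 574 W.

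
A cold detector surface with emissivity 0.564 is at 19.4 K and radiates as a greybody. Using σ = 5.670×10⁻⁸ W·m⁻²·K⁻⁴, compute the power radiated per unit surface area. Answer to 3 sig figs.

Stefan–Boltzmann: I = εσT⁴ = 0.564 × 5.670×10⁻⁸ × (19.4)⁴ = 4.53×10⁻³ W/m².

I ≈ 4.53×10⁻³ W/m²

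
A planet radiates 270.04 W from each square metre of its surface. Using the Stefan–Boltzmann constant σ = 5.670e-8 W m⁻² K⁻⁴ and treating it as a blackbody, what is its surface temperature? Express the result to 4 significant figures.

T ≈ 262.7 K

I = σT⁴, so T = (I/σ)^(1/4) = (270.04/(5.670×10⁻⁸))^(1/4) = 262.7 K.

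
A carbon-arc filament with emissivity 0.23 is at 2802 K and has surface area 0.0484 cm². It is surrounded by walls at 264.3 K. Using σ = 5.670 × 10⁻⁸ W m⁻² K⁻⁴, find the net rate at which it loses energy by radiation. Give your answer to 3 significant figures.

Net loss ≈ 3.89 W

Area A = 0.0484 cm² = 4.84×10⁻⁶ m².
Net radiated power P_net = εσA(T⁴ − T₀⁴) = 0.23×5.670×10⁻⁸×4.84×10⁻⁶×(2802⁴ − 264.3⁴).
T⁴ − T₀⁴ = 6.16414×10¹³ − 4.87965×10⁹ = 6.16365×10¹³ K⁴, so P_net = 3.89 W.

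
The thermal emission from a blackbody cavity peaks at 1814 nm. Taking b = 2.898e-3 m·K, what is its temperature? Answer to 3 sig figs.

T ≈ 1.60×10³ K

Wien's law gives T = b/λ_max = (2.898×10⁻³ m·K)/(1.814×10⁻⁶ m) = 1.60×10³ K.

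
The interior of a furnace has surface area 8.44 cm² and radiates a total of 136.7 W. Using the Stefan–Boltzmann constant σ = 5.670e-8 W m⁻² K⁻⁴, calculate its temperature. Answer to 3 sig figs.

T ≈ 1.30×10³ K

Area A = 8.44 cm² = 8.44×10⁻⁴ m².
P = σAT⁴ ⇒ T = (P/(σA))^(1/4) = (136.7/(5.670×10⁻⁸×8.44×10⁻⁴))^(1/4) = 1.30×10³ K.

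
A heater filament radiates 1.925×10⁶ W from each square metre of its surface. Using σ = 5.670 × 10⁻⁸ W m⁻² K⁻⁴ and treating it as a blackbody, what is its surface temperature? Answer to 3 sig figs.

I = σT⁴, so T = (I/σ)^(1/4) = (1.925×10⁶/(5.670×10⁻⁸))^(1/4) = 2.41×10³ K.

T ≈ 2.41×10³ K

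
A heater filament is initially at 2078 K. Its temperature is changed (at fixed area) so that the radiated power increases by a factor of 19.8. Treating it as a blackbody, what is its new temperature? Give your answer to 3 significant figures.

T₂ ≈ 4.38×10³ K

P ∝ T⁴, so T₂/T₁ = (P₂/P₁)^(1/4) = (19.8)^(1/4) = 2.10944.
T₂ = 2078 × 2.10944 = 4.38×10³ K.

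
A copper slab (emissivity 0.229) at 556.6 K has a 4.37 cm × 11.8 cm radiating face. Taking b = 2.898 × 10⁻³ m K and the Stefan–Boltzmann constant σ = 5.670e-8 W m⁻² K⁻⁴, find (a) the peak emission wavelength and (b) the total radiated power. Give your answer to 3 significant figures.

λ_max ≈ 5.21 μm; P ≈ 6.43 W

(a) λ_max = b/T = 2.898×10⁻³/556.6 = 5.207×10⁻⁶ m = 5.21 μm.
Area A = 0.0437 × 0.118 = 5.1566×10⁻³ m².
(b) P = εσAT⁴ = 0.229×5.670×10⁻⁸×5.1566×10⁻³×(556.6)⁴ = 6.43 W.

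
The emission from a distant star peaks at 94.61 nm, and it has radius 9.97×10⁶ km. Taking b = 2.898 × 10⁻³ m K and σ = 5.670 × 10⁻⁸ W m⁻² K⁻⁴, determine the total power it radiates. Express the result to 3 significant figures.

Wien's law: T = b/λ_max = 2.898×10⁻³/9.461×10⁻⁸ = 30631.0 K.
Surface area A = 4πR² = 4π(9.97×10⁹ m)² = 1.24911×10²¹ m².
Then P = σAT⁴ = 5.670×10⁻⁸×1.24911×10²¹×(30631.0)⁴ = 6.23×10³¹ W.

P ≈ 6.23×10³¹ W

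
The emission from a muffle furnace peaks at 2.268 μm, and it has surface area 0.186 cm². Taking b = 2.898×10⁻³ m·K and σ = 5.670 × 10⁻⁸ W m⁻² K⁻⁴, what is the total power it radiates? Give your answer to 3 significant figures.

P ≈ 2.81 W

Wien's law: T = b/λ_max = 2.898×10⁻³/2.268×10⁻⁶ = 1277.78 K.
Area A = 0.186 cm² = 1.86×10⁻⁵ m².
Then P = σAT⁴ = 5.670×10⁻⁸×1.86×10⁻⁵×(1277.78)⁴ = 2.81 W.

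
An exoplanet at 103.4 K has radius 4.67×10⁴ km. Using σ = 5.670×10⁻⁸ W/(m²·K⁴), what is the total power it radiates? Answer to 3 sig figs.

Surface area A = 4πR² = 4π(4.67×10⁷ m)² = 2.74059×10¹⁶ m².
P = σAT⁴ = 5.670×10⁻⁸ × 2.74059×10¹⁶ × (103.4)⁴ = 1.78×10¹⁷ W.

P ≈ 1.78×10¹⁷ W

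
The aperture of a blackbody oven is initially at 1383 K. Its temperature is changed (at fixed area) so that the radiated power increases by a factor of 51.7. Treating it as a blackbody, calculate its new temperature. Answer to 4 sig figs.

P ∝ T⁴, so T₂/T₁ = (P₂/P₁)^(1/4) = (51.7)^(1/4) = 2.68147.
T₂ = 1383 × 2.68147 = 3708 K.

T₂ ≈ 3708 K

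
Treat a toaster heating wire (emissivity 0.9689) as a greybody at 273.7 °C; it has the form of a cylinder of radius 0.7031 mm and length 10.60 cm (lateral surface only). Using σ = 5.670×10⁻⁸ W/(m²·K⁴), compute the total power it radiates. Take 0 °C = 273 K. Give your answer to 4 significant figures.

P ≈ 2.298 W

T = 273.7 °C + 273 = 546.7 K.
Lateral area A = 2πrL = 2π×7.031×10⁻⁴×0.1060 = 4.68277×10⁻⁴ m².
P = εσAT⁴ = 0.9689 × 5.670×10⁻⁸ × 4.68277×10⁻⁴ × (546.7)⁴ = 2.298 W.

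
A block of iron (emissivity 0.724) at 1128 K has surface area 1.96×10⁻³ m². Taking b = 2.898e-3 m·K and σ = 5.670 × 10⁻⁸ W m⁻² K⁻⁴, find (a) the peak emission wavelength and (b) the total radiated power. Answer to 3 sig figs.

(a) λ_max = b/T = 2.898×10⁻³/1128 = 2.569×10⁻⁶ m = 2.57×10³ nm.
Area A = 1.96×10⁻³ m².
(b) P = εσAT⁴ = 0.724×5.670×10⁻⁸×1.96×10⁻³×(1128)⁴ = 130 W.

λ_max ≈ 2.57×10³ nm; P ≈ 130 W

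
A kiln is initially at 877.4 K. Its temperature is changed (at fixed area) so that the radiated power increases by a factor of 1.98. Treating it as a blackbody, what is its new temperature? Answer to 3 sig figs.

T₂ ≈ 1.04×10³ K

P ∝ T⁴, so T₂/T₁ = (P₂/P₁)^(1/4) = (1.98)^(1/4) = 1.18622.
T₂ = 877.4 × 1.18622 = 1.04×10³ K.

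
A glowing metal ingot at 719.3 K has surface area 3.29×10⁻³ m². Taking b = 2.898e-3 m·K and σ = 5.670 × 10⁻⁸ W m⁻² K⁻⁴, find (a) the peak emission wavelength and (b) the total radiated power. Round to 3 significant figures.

λ_max ≈ 4.03 μm; P ≈ 49.9 W

(a) λ_max = b/T = 2.898×10⁻³/719.3 = 4.029×10⁻⁶ m = 4.03 μm.
Area A = 3.29×10⁻³ m².
(b) P = σAT⁴ = 5.670×10⁻⁸×3.29×10⁻³×(719.3)⁴ = 49.9 W.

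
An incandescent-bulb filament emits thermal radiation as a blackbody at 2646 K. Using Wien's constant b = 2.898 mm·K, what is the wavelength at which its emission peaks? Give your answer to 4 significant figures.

Wien's displacement law: λ_max = b/T = (2.898×10⁻³ m·K)/(2646 K) = 1.0952×10⁻⁶ m.
That is 1.095 μm, in the infrared range.

λ_max ≈ 1.095 μm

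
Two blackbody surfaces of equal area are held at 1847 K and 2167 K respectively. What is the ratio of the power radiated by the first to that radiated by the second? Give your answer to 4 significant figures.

P₁/P₂ ≈ 0.5278

With equal areas, P₁/P₂ = (T₁/T₂)⁴ = (1847/2167)⁴ = 0.5278.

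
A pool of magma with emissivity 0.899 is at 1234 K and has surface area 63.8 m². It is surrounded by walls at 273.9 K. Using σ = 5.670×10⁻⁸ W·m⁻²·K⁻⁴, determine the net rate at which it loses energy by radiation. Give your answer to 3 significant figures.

Area A = 63.8 m².
Net radiated power P_net = εσA(T⁴ − T₀⁴) = 0.899×5.670×10⁻⁸×63.8×(1234⁴ − 273.9⁴).
T⁴ − T₀⁴ = 2.31879×10¹² − 5.62818×10⁹ = 2.31316×10¹² K⁴, so P_net = 7.52×10⁶ W.

Net loss ≈ 7.52×10⁶ W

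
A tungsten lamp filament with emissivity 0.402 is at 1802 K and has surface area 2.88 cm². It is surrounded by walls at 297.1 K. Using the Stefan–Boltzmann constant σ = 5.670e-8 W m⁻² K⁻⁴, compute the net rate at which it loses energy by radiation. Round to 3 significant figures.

Area A = 2.88 cm² = 2.88×10⁻⁴ m².
Net radiated power P_net = εσA(T⁴ − T₀⁴) = 0.402×5.670×10⁻⁸×2.88×10⁻⁴×(1802⁴ − 297.1⁴).
T⁴ − T₀⁴ = 1.05443×10¹³ − 7.79131×10⁹ = 1.05365×10¹³ K⁴, so P_net = 69.2 W.

Net loss ≈ 69.2 W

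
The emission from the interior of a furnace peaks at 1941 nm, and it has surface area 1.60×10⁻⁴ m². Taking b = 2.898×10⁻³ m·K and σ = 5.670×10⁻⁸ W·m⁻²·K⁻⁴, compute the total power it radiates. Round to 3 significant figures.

P ≈ 45.1 W

Wien's law: T = b/λ_max = 2.898×10⁻³/1.941×10⁻⁶ = 1493.04 K.
Area A = 1.60×10⁻⁴ m².
Then P = σAT⁴ = 5.670×10⁻⁸×1.60×10⁻⁴×(1493.04)⁴ = 45.1 W.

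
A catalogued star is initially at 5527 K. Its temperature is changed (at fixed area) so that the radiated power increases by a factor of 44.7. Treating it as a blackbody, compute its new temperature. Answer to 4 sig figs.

T₂ ≈ 1.429×10⁴ K

P ∝ T⁴, so T₂/T₁ = (P₂/P₁)^(1/4) = (44.7)^(1/4) = 2.58569.
T₂ = 5527 × 2.58569 = 1.429×10⁴ K.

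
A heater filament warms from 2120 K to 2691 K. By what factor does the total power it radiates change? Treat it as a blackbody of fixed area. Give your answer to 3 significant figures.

P ∝ T⁴, so P₂/P₁ = (T₂/T₁)⁴ = (2691/2120)⁴ = (1.26934)⁴ = 2.60.

P₂/P₁ ≈ 2.60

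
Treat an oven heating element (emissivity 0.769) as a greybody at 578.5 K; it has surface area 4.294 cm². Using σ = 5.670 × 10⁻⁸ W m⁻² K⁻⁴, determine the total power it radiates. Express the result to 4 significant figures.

P ≈ 2.097 W

Area A = 4.294 cm² = 4.294×10⁻⁴ m².
P = εσAT⁴ = 0.769 × 5.670×10⁻⁸ × 4.294×10⁻⁴ × (578.5)⁴ = 2.097 W.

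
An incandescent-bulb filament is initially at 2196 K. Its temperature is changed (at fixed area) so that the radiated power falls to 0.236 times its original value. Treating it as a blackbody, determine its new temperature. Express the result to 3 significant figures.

T₂ ≈ 1.53×10³ K

P ∝ T⁴, so T₂/T₁ = (P₂/P₁)^(1/4) = (0.236)^(1/4) = 0.696992.
T₂ = 2196 × 0.696992 = 1.53×10³ K.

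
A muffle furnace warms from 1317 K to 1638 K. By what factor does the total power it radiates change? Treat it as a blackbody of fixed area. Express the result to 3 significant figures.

P₂/P₁ ≈ 2.39

P ∝ T⁴, so P₂/P₁ = (T₂/T₁)⁴ = (1638/1317)⁴ = (1.24374)⁴ = 2.39.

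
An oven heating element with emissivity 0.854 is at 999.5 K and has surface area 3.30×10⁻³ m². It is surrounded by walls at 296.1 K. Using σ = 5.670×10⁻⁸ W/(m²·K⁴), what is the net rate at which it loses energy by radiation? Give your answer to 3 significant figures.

Net loss ≈ 158 W

Area A = 3.30×10⁻³ m².
Net radiated power P_net = εσA(T⁴ − T₀⁴) = 0.854×5.670×10⁻⁸×3.30×10⁻³×(999.5⁴ − 296.1⁴).
T⁴ − T₀⁴ = 9.98001×10¹¹ − 7.68694×10⁹ = 9.90314×10¹¹ K⁴, so P_net = 158 W.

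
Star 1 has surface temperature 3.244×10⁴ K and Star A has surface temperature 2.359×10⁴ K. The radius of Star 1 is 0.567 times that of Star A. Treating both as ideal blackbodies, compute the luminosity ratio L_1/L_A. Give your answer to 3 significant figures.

L_1/L_A ≈ 1.15

L ∝ R²T⁴, so L_1/L_A = (R_1/R_A)²(T_1/T_A)⁴ = (0.567)² × (3.244×10⁴/2.359×10⁴)⁴ = 0.321489 × 3.57612 = 1.15.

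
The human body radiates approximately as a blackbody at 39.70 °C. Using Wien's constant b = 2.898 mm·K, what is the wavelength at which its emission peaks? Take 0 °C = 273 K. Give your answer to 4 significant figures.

λ_max ≈ 9.268 μm

T = 39.70 °C + 273 = 312.70 K.
Wien's displacement law: λ_max = b/T = (2.898×10⁻³ m·K)/(312.70 K) = 9.2677×10⁻⁶ m.
That is 9.268 μm, in the infrared range.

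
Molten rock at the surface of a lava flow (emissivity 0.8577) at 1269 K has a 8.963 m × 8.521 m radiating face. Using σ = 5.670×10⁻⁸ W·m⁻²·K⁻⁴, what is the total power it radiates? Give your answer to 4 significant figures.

P ≈ 9.632×10⁶ W

Area A = 8.963 × 8.521 = 76.3737 m².
P = εσAT⁴ = 0.8577 × 5.670×10⁻⁸ × 76.3737 × (1269)⁴ = 9.632×10⁶ W.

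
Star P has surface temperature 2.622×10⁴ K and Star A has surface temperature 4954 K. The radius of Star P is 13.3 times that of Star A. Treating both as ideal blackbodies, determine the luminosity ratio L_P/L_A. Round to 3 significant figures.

L_P/L_A ≈ 1.39×10⁵

L ∝ R²T⁴, so L_P/L_A = (R_P/R_A)²(T_P/T_A)⁴ = (13.3)² × (2.622×10⁴/4954)⁴ = 176.89 × 784.706 = 1.39×10⁵.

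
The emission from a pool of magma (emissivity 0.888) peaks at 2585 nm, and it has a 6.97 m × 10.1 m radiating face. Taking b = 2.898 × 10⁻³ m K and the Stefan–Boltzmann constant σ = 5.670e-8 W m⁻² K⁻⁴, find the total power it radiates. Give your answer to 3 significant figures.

Wien's law: T = b/λ_max = 2.898×10⁻³/2.585×10⁻⁶ = 1121.08 K.
Area A = 6.97 × 10.1 = 70.397 m².
Then P = εσAT⁴ = 0.888×5.670×10⁻⁸×70.397×(1121.08)⁴ = 5.60×10⁶ W.

P ≈ 5.60×10⁶ W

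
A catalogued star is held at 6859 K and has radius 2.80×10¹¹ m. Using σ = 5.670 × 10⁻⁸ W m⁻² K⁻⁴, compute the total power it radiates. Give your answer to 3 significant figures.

Surface area A = 4πR² = 4π(2.80×10¹¹ m)² = 9.85203×10²³ m².
P = σAT⁴ = 5.670×10⁻⁸ × 9.85203×10²³ × (6859)⁴ = 1.24×10³² W.

P ≈ 1.24×10³² W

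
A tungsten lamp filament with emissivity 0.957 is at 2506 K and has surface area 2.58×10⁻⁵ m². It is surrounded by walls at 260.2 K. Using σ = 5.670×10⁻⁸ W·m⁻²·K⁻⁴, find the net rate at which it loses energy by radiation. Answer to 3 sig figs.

Area A = 2.58×10⁻⁵ m².
Net radiated power P_net = εσA(T⁴ − T₀⁴) = 0.957×5.670×10⁻⁸×2.58×10⁻⁵×(2506⁴ − 260.2⁴).
T⁴ − T₀⁴ = 3.94389×10¹³ − 4.58384×10⁹ = 3.94343×10¹³ K⁴, so P_net = 55.2 W.

Net loss ≈ 55.2 W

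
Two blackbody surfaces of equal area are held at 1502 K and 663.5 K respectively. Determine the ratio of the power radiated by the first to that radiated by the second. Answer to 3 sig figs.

P₁/P₂ ≈ 26.3

With equal areas, P₁/P₂ = (T₁/T₂)⁴ = (1502/663.5)⁴ = 26.3.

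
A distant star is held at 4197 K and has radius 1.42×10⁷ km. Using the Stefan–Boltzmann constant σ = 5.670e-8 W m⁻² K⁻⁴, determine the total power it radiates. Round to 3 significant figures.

Surface area A = 4πR² = 4π(1.42×10¹⁰ m)² = 2.53388×10²¹ m².
P = σAT⁴ = 5.670×10⁻⁸ × 2.53388×10²¹ × (4197)⁴ = 4.46×10²⁸ W.

P ≈ 4.46×10²⁸ W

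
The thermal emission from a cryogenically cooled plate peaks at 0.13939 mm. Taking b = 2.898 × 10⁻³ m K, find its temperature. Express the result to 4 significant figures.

Wien's law gives T = b/λ_max = (2.898×10⁻³ m·K)/(1.3939×10⁻⁴ m) = 20.79 K.

T ≈ 20.79 K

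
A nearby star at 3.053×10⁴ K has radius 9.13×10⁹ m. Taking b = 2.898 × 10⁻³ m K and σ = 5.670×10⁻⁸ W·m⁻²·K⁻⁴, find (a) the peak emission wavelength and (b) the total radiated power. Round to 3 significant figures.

(a) λ_max = b/T = 2.898×10⁻³/3.053×10⁴ = 9.492×10⁻⁸ m = 94.9 nm.
Surface area A = 4πR² = 4π(9.13×10⁹ m)² = 1.04749×10²¹ m².
(b) P = σAT⁴ = 5.670×10⁻⁸×1.04749×10²¹×(3.053×10⁴)⁴ = 5.16×10³¹ W.

λ_max ≈ 94.9 nm; P ≈ 5.16×10³¹ W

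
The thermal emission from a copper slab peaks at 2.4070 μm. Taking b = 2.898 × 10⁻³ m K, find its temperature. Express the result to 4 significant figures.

Wien's law gives T = b/λ_max = (2.898×10⁻³ m·K)/(2.4070×10⁻⁶ m) = 1204 K.

T ≈ 1204 K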